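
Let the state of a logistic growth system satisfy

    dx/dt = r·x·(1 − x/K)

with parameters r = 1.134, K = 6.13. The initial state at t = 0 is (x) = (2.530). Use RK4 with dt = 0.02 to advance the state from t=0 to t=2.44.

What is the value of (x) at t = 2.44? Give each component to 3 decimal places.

(x) = (5.627)

t=0.000: state=(2.530)
step 1 (dt=0.02): k1=(1.685), k2=(1.688), k3=(1.688), k4=(1.691); state += dt/6·(k1+2k2+2k3+k4)
t=0.020: state=(2.564)
t=0.040: state=(2.598)
t=0.060: state=(2.632)
continuing one RK4 step at a time; state shown every 5 steps (Δt=0.1):
t=0.100: state=(2.700)
t=0.200: state=(2.872)
t=0.300: state=(3.046)
t=0.400: state=(3.219)
t=0.500: state=(3.392)
t=0.600: state=(3.563)
t=0.700: state=(3.730)
t=0.800: state=(3.894)
t=0.900: state=(4.052)
t=1.000: state=(4.205)
t=1.100: state=(4.351)
t=1.200: state=(4.491)
t=1.300: state=(4.624)
t=1.400: state=(4.749)
t=1.500: state=(4.866)
t=1.600: state=(4.976)
t=1.700: state=(5.079)
t=1.800: state=(5.174)
t=1.900: state=(5.262)
t=2.000: state=(5.343)
t=2.100: state=(5.418)
t=2.200: state=(5.486)
t=2.300: state=(5.548)
t=2.400: state=(5.605)
t=2.440: state=(5.627)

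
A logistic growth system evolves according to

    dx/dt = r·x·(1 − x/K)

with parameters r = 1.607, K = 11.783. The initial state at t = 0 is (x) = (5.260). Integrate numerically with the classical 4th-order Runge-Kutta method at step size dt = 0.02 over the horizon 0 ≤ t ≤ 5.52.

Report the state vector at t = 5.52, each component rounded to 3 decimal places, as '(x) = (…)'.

t=0.000: state=(5.260)
step 1 (dt=0.02): k1=(4.679), k2=(4.687), k3=(4.687), k4=(4.694); state += dt/6·(k1+2k2+2k3+k4)
t=0.020: state=(5.354)
t=0.040: state=(5.448)
t=0.060: state=(5.542)
continuing one RK4 step at a time; state shown every 10 steps (Δt=0.2):
t=0.200: state=(6.204)
t=0.400: state=(7.132)
t=0.600: state=(8.000)
t=0.800: state=(8.774)
t=1.000: state=(9.437)
t=1.200: state=(9.983)
t=1.400: state=(10.421)
t=1.600: state=(10.763)
t=1.800: state=(11.025)
t=2.000: state=(11.224)
t=2.200: state=(11.372)
t=2.400: state=(11.482)
t=2.600: state=(11.563)
t=2.800: state=(11.623)
t=3.000: state=(11.666)
t=3.200: state=(11.698)
t=3.400: state=(11.721)
t=3.600: state=(11.738)
t=3.800: state=(11.751)
t=4.000: state=(11.759)
t=4.200: state=(11.766)
t=4.400: state=(11.771)
t=4.600: state=(11.774)
t=4.800: state=(11.776)
t=5.000: state=(11.778)
t=5.200: state=(11.780)
t=5.400: state=(11.781)
t=5.520: state=(11.781)

(x) = (11.781)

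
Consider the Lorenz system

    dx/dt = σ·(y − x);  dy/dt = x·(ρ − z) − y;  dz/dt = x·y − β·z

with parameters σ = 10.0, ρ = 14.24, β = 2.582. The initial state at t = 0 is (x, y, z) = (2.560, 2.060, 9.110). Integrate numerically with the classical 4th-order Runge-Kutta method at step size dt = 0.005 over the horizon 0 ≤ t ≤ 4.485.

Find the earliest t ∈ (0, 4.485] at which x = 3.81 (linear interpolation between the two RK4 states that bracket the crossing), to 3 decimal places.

t=0.000: state=(2.560, 2.060, 9.110)
step 1 (dt=0.005): k1=(-5.000, 11.073, -18.248), k2=(-4.598, 11.097, -18.086), k3=(-4.608, 11.101, -18.085), k4=(-4.215, 11.129, -17.922); state += dt/6·(k1+2k2+2k3+k4)
t=0.005: state=(2.537, 2.115, 9.020)
t=0.010: state=(2.518, 2.171, 8.931)
t=0.015: state=(2.502, 2.227, 8.844)
continuing one RK4 step at a time; state shown every 40 steps (Δt=0.2):
t=0.200: state=(3.684, 5.067, 7.063)
t=0.205: state=(3.755, 5.175, 7.067)
next step: t=0.210: state=(3.826, 5.284, 7.075) — x has crossed 3.81
linear interpolation between t=0.205 (3.75450) and t=0.210 (3.82645) → t≈0.209

t = 0.209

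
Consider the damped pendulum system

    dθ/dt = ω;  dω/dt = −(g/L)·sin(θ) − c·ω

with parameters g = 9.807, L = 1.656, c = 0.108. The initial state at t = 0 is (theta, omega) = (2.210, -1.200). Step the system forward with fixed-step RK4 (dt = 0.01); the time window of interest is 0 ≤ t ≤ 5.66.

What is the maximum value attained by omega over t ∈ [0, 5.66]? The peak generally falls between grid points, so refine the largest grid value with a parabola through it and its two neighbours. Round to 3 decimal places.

max omega = 4.004

t=0.000: state=(2.210, -1.200)
step 1 (dt=0.01): k1=(-1.200, -4.623), k2=(-1.223, -4.642), k3=(-1.223, -4.642), k4=(-1.246, -4.661); state += dt/6·(k1+2k2+2k3+k4)
t=0.010: state=(2.198, -1.246)
t=0.020: state=(2.185, -1.293)
t=0.030: state=(2.172, -1.340)
continuing one RK4 step at a time; state shown every 20 steps (Δt=0.2):
t=0.200: state=(1.872, -2.205)
t=0.400: state=(1.320, -3.314)
t=0.600: state=(0.562, -4.176)
t=0.800: state=(-0.296, -4.238)
t=1.000: state=(-1.072, -3.412)
t=1.200: state=(-1.635, -2.205)
t=1.400: state=(-1.957, -1.026)
t=1.600: state=(-2.053, 0.050)
t=1.800: state=(-1.938, 1.107)
t=2.000: state=(-1.606, 2.222)
t=2.200: state=(-1.051, 3.302)
t=2.400: state=(-0.313, 3.962)
t=2.600: state=(0.476, 3.779)
t=2.800: state=(1.148, 2.850)
t=3.000: state=(1.599, 1.646)
t=3.200: state=(1.808, 0.455)
t=3.400: state=(1.784, -0.692)
t=3.600: state=(1.531, -1.839)
t=3.800: state=(1.052, -2.921)
t=4.000: state=(0.387, -3.625)
t=4.200: state=(-0.347, -3.569)
t=4.400: state=(-0.990, -2.766)
t=4.600: state=(-1.430, -1.611)
t=4.800: state=(-1.631, -0.407)
t=5.000: state=(-1.595, 0.771)
t=5.200: state=(-1.325, 1.917)
t=5.400: state=(-0.837, 2.909)
t=5.600: state=(-0.193, 3.422)
t=5.660: state=(0.013, 3.431)
largest grid value and its neighbours: omega(2.450)=4.00282, omega(2.460)=4.00404, omega(2.470)=4.00289
parabola through these three points peaks at t≈2.460 with omega≈4.00404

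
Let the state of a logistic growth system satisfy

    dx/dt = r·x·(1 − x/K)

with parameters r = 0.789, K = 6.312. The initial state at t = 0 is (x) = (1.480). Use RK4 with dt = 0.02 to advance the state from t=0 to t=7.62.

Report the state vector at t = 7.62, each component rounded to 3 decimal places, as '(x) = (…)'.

(x) = (6.262)

t=0.000: state=(1.480)
step 1 (dt=0.02): k1=(0.894), k2=(0.898), k3=(0.898), k4=(0.901); state += dt/6·(k1+2k2+2k3+k4)
t=0.020: state=(1.498)
t=0.040: state=(1.516)
t=0.060: state=(1.534)
continuing one RK4 step at a time; state shown every 25 steps (Δt=0.5):
t=0.500: state=(1.972)
t=1.000: state=(2.542)
t=1.500: state=(3.156)
t=2.000: state=(3.771)
t=2.500: state=(4.341)
t=3.000: state=(4.833)
t=3.500: state=(5.232)
t=4.000: state=(5.541)
t=4.500: state=(5.771)
t=5.000: state=(5.937)
t=5.500: state=(6.054)
t=6.000: state=(6.136)
t=6.500: state=(6.192)
t=7.000: state=(6.231)
t=7.500: state=(6.257)
t=7.620: state=(6.262)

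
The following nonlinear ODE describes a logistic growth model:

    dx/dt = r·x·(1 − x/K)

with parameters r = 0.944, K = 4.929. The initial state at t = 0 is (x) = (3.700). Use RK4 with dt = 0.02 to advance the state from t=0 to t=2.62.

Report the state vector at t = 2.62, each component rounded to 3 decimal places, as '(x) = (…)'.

(x) = (4.795)

t=0.000: state=(3.700)
step 1 (dt=0.02): k1=(0.871), k2=(0.867), k3=(0.867), k4=(0.863); state += dt/6·(k1+2k2+2k3+k4)
t=0.020: state=(3.717)
t=0.040: state=(3.735)
t=0.060: state=(3.752)
continuing one RK4 step at a time; state shown every 5 steps (Δt=0.1):
t=0.100: state=(3.785)
t=0.200: state=(3.866)
t=0.300: state=(3.942)
t=0.400: state=(4.015)
t=0.500: state=(4.083)
t=0.600: state=(4.147)
t=0.700: state=(4.207)
t=0.800: state=(4.264)
t=0.900: state=(4.316)
t=1.000: state=(4.365)
t=1.100: state=(4.410)
t=1.200: state=(4.453)
t=1.300: state=(4.492)
t=1.400: state=(4.528)
t=1.500: state=(4.561)
t=1.600: state=(4.592)
t=1.700: state=(4.621)
t=1.800: state=(4.647)
t=1.900: state=(4.671)
t=2.000: state=(4.693)
t=2.100: state=(4.713)
t=2.200: state=(4.732)
t=2.300: state=(4.749)
t=2.400: state=(4.765)
t=2.500: state=(4.779)
t=2.600: state=(4.792)
t=2.620: state=(4.795)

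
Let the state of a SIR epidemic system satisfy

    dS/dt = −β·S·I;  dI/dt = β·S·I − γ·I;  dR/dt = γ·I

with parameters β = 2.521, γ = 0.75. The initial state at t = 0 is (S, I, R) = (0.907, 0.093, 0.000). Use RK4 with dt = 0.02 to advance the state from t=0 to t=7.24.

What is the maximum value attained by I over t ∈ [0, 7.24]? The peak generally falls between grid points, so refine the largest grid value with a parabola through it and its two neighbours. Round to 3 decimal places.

t=0.000: state=(0.907, 0.093, 0.000)
step 1 (dt=0.02): k1=(-0.213, 0.143, 0.070), k2=(-0.215, 0.145, 0.071), k3=(-0.215, 0.145, 0.071), k4=(-0.218, 0.146, 0.072); state += dt/6·(k1+2k2+2k3+k4)
t=0.020: state=(0.903, 0.096, 0.001)
t=0.040: state=(0.898, 0.099, 0.003)
t=0.060: state=(0.894, 0.102, 0.004)
continuing one RK4 step at a time; state shown every 25 steps (Δt=0.5):
t=0.500: state=(0.764, 0.185, 0.051)
t=1.000: state=(0.565, 0.294, 0.141)
t=1.500: state=(0.370, 0.363, 0.266)
t=2.000: state=(0.233, 0.363, 0.404)
t=2.500: state=(0.151, 0.316, 0.533)
t=3.000: state=(0.106, 0.255, 0.640)
t=3.500: state=(0.080, 0.196, 0.724)
t=4.000: state=(0.064, 0.148, 0.788)
t=4.500: state=(0.055, 0.109, 0.836)
t=5.000: state=(0.048, 0.080, 0.871)
t=5.500: state=(0.044, 0.058, 0.897)
t=6.000: state=(0.042, 0.042, 0.916)
t=6.500: state=(0.040, 0.031, 0.929)
t=7.000: state=(0.039, 0.022, 0.939)
t=7.240: state=(0.038, 0.019, 0.943)
largest grid value and its neighbours: I(1.720)=0.37083, I(1.740)=0.37087, I(1.760)=0.37079
parabola through these three points peaks at t≈1.736 with I≈0.37087

max I = 0.371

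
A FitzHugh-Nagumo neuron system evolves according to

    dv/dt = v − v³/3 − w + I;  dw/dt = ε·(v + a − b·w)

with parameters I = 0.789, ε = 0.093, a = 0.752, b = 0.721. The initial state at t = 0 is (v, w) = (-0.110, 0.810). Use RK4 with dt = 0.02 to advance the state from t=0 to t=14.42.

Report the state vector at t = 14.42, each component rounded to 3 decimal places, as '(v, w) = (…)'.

(v, w) = (-0.600, -0.009)

t=0.000: state=(-0.110, 0.810)
step 1 (dt=0.02): k1=(-0.131, 0.005), k2=(-0.132, 0.005), k3=(-0.132, 0.005), k4=(-0.133, 0.005); state += dt/6·(k1+2k2+2k3+k4)
t=0.020: state=(-0.113, 0.810)
t=0.040: state=(-0.115, 0.810)
t=0.060: state=(-0.118, 0.810)
continuing one RK4 step at a time; state shown every 25 steps (Δt=0.5):
t=0.500: state=(-0.195, 0.811)
t=1.000: state=(-0.331, 0.807)
t=1.500: state=(-0.537, 0.795)
t=2.000: state=(-0.818, 0.772)
t=2.500: state=(-1.130, 0.737)
t=3.000: state=(-1.384, 0.689)
t=3.500: state=(-1.528, 0.634)
t=4.000: state=(-1.582, 0.576)
t=4.500: state=(-1.588, 0.518)
t=5.000: state=(-1.571, 0.463)
t=5.500: state=(-1.544, 0.411)
t=6.000: state=(-1.512, 0.362)
t=6.500: state=(-1.478, 0.316)
t=7.000: state=(-1.442, 0.274)
t=7.500: state=(-1.405, 0.234)
t=8.000: state=(-1.367, 0.197)
t=8.500: state=(-1.328, 0.163)
t=9.000: state=(-1.289, 0.133)
t=9.500: state=(-1.247, 0.105)
t=10.000: state=(-1.205, 0.080)
t=10.500: state=(-1.160, 0.057)
t=11.000: state=(-1.112, 0.038)
t=11.500: state=(-1.062, 0.021)
t=12.000: state=(-1.007, 0.008)
t=12.500: state=(-0.946, -0.003)
t=13.000: state=(-0.878, -0.010)
t=13.500: state=(-0.798, -0.014)
t=14.000: state=(-0.701, -0.013)
t=14.420: state=(-0.600, -0.009)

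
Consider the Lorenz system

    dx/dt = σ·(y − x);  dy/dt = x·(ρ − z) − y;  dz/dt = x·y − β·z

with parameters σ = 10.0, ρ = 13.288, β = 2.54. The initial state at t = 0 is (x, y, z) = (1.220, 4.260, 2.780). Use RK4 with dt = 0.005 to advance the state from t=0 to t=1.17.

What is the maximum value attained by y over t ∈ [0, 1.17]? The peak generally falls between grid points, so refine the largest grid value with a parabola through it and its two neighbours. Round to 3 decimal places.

max y = 11.755

t=0.000: state=(1.220, 4.260, 2.780)
step 1 (dt=0.005): k1=(30.400, 8.560, -1.864), k2=(29.854, 9.343, -1.501), k3=(29.887, 9.326, -1.506), k4=(29.372, 10.094, -1.144); state += dt/6·(k1+2k2+2k3+k4)
t=0.005: state=(1.369, 4.307, 2.772)
t=0.010: state=(1.514, 4.361, 2.769)
t=0.015: state=(1.654, 4.422, 2.768)
continuing one RK4 step at a time; state shown every 10 steps (Δt=0.05):
t=0.050: state=(2.560, 5.034, 2.869)
t=0.100: state=(3.802, 6.369, 3.383)
t=0.150: state=(5.172, 8.104, 4.512)
t=0.200: state=(6.726, 9.970, 6.518)
t=0.250: state=(8.338, 11.420, 9.573)
t=0.300: state=(9.652, 11.646, 13.394)
t=0.350: state=(10.165, 10.103, 16.961)
t=0.400: state=(9.556, 7.251, 19.013)
t=0.450: state=(8.011, 4.343, 19.133)
t=0.500: state=(6.098, 2.295, 17.928)
t=0.550: state=(4.344, 1.213, 16.203)
t=0.600: state=(3.005, 0.787, 14.435)
t=0.650: state=(2.108, 0.705, 12.800)
t=0.700: state=(1.568, 0.777, 11.335)
t=0.750: state=(1.285, 0.917, 10.039)
t=0.800: state=(1.178, 1.100, 8.899)
t=0.850: state=(1.194, 1.328, 7.905)
t=0.900: state=(1.306, 1.617, 7.048)
t=0.950: state=(1.504, 1.990, 6.326)
t=1.000: state=(1.795, 2.476, 5.744)
t=1.050: state=(2.192, 3.108, 5.320)
t=1.100: state=(2.720, 3.924, 5.090)
t=1.150: state=(3.405, 4.953, 5.122)
t=1.170: state=(3.730, 5.428, 5.229)
largest grid value and its neighbours: y(0.275)=11.73593, y(0.280)=11.75292, y(0.285)=11.75287
parabola through these three points peaks at t≈0.282 with y≈11.75502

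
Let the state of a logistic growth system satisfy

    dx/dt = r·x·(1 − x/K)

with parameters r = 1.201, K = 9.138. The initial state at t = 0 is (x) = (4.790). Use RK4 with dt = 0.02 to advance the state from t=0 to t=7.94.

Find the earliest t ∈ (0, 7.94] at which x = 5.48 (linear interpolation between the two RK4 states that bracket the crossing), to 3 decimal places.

t = 0.256

t=0.000: state=(4.790)
step 1 (dt=0.02): k1=(2.737), k2=(2.736), k3=(2.736), k4=(2.734); state += dt/6·(k1+2k2+2k3+k4)
t=0.020: state=(4.845)
t=0.040: state=(4.899)
t=0.060: state=(4.954)
t=0.240: state=(5.438)
next step: t=0.260: state=(5.491) — x has crossed 5.48
linear interpolation between t=0.240 (5.43795) and t=0.260 (5.49071) → t≈0.256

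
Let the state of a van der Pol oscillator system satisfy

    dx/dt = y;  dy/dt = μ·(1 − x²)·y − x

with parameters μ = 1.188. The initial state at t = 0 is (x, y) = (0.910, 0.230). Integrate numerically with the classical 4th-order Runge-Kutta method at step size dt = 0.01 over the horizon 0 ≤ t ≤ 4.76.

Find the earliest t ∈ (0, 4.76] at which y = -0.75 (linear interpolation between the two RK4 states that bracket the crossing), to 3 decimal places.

t = 1.003

t=0.000: state=(0.910, 0.230)
step 1 (dt=0.01): k1=(0.230, -0.863), k2=(0.226, -0.866), k3=(0.226, -0.866), k4=(0.221, -0.868); state += dt/6·(k1+2k2+2k3+k4)
t=0.010: state=(0.912, 0.221)
t=0.020: state=(0.914, 0.213)
t=0.030: state=(0.917, 0.204)
continuing one RK4 step at a time; state shown every 20 steps (Δt=0.2):
t=0.200: state=(0.938, 0.049)
t=0.400: state=(0.929, -0.139)
t=0.600: state=(0.882, -0.331)
t=0.800: state=(0.796, -0.530)
t=1.000: state=(0.669, -0.747)
next step: t=1.010: state=(0.662, -0.758) — y has crossed -0.75
linear interpolation between t=1.000 (-0.74673) and t=1.010 (-0.75837) → t≈1.003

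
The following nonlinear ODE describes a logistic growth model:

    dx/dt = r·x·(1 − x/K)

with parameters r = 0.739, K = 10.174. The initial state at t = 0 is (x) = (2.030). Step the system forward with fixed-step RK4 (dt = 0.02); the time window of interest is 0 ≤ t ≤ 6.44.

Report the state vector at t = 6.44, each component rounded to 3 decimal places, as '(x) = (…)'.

(x) = (9.836)

t=0.000: state=(2.030)
step 1 (dt=0.02): k1=(1.201), k2=(1.206), k3=(1.206), k4=(1.212); state += dt/6·(k1+2k2+2k3+k4)
t=0.020: state=(2.054)
t=0.040: state=(2.078)
t=0.060: state=(2.103)
continuing one RK4 step at a time; state shown every 25 steps (Δt=0.5):
t=0.500: state=(2.697)
t=1.000: state=(3.489)
t=1.500: state=(4.378)
t=2.000: state=(5.313)
t=2.500: state=(6.233)
t=3.000: state=(7.080)
t=3.500: state=(7.814)
t=4.000: state=(8.417)
t=4.500: state=(8.891)
t=5.000: state=(9.252)
t=5.500: state=(9.518)
t=6.000: state=(9.712)
t=6.440: state=(9.836)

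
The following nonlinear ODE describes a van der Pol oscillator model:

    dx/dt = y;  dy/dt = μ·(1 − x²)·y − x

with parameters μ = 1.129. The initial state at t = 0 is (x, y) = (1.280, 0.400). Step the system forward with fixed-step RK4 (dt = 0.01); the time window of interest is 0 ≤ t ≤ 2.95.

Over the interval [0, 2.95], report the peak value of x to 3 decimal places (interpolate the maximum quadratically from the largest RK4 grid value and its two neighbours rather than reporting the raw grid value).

max x = 1.333

t=0.000: state=(1.280, 0.400)
step 1 (dt=0.01): k1=(0.400, -1.568), k2=(0.392, -1.567), k3=(0.392, -1.567), k4=(0.384, -1.565); state += dt/6·(k1+2k2+2k3+k4)
t=0.010: state=(1.284, 0.384)
t=0.020: state=(1.288, 0.369)
t=0.030: state=(1.291, 0.353)
continuing one RK4 step at a time; state shown every 10 steps (Δt=0.1):
t=0.100: state=(1.312, 0.246)
t=0.200: state=(1.329, 0.099)
t=0.300: state=(1.332, -0.037)
t=0.400: state=(1.322, -0.161)
t=0.500: state=(1.301, -0.275)
t=0.600: state=(1.268, -0.379)
t=0.700: state=(1.225, -0.477)
t=0.800: state=(1.172, -0.571)
t=0.900: state=(1.111, -0.664)
t=1.000: state=(1.040, -0.759)
t=1.100: state=(0.959, -0.859)
t=1.200: state=(0.867, -0.968)
t=1.300: state=(0.765, -1.088)
t=1.400: state=(0.649, -1.224)
t=1.500: state=(0.519, -1.379)
t=1.600: state=(0.373, -1.556)
t=1.700: state=(0.207, -1.756)
t=1.800: state=(0.021, -1.974)
t=1.900: state=(-0.188, -2.199)
t=2.000: state=(-0.418, -2.405)
t=2.100: state=(-0.667, -2.547)
t=2.200: state=(-0.924, -2.572)
t=2.300: state=(-1.176, -2.437)
t=2.400: state=(-1.405, -2.134)
t=2.500: state=(-1.598, -1.709)
t=2.600: state=(-1.746, -1.242)
t=2.700: state=(-1.848, -0.805)
t=2.800: state=(-1.909, -0.441)
t=2.900: state=(-1.939, -0.159)
t=2.950: state=(-1.944, -0.046)
largest grid value and its neighbours: x(0.260)=1.33280, x(0.270)=1.33289, x(0.280)=1.33285
parabola through these three points peaks at t≈0.272 with x≈1.33289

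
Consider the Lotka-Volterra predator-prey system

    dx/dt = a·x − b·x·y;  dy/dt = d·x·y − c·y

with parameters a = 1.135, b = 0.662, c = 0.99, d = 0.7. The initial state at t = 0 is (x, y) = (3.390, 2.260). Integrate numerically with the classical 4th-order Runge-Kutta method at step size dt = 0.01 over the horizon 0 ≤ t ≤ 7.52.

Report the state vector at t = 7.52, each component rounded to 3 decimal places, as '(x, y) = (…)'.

(x, y) = (0.958, 3.859)

t=0.000: state=(3.390, 2.260)
step 1 (dt=0.01): k1=(-1.224, 3.126), k2=(-1.257, 3.137), k3=(-1.257, 3.137), k4=(-1.290, 3.149); state += dt/6·(k1+2k2+2k3+k4)
t=0.010: state=(3.377, 2.291)
t=0.020: state=(3.364, 2.323)
t=0.030: state=(3.350, 2.355)
continuing one RK4 step at a time; state shown every 25 steps (Δt=0.25):
t=0.250: state=(2.896, 3.074)
t=0.500: state=(2.179, 3.746)
t=0.750: state=(1.511, 4.030)
t=1.000: state=(1.035, 3.920)
t=1.250: state=(0.738, 3.566)
t=1.500: state=(0.564, 3.116)
t=1.750: state=(0.464, 2.659)
t=2.000: state=(0.411, 2.240)
t=2.250: state=(0.389, 1.875)
t=2.500: state=(0.389, 1.567)
t=2.750: state=(0.407, 1.311)
t=3.000: state=(0.443, 1.103)
t=3.250: state=(0.497, 0.934)
t=3.500: state=(0.573, 0.801)
t=3.750: state=(0.672, 0.697)
t=4.000: state=(0.801, 0.619)
t=4.250: state=(0.965, 0.563)
t=4.500: state=(1.171, 0.530)
t=4.750: state=(1.426, 0.519)
t=5.000: state=(1.737, 0.534)
t=5.250: state=(2.104, 0.583)
t=5.500: state=(2.519, 0.681)
t=5.750: state=(2.949, 0.859)
t=6.000: state=(3.321, 1.162)
t=6.250: state=(3.504, 1.655)
t=6.500: state=(3.345, 2.367)
t=6.750: state=(2.806, 3.180)
t=7.000: state=(2.081, 3.810)
t=7.250: state=(1.435, 4.036)
t=7.500: state=(0.986, 3.883)
t=7.520: state=(0.958, 3.859)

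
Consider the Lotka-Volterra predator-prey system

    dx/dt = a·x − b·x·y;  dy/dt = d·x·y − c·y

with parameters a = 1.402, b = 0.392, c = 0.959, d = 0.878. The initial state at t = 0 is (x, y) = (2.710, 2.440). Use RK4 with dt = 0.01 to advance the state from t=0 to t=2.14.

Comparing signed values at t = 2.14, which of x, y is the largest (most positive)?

t=0.000: state=(2.710, 2.440)
step 1 (dt=0.01): k1=(1.207, 3.466), k2=(1.192, 3.503), k3=(1.191, 3.503), k4=(1.175, 3.541); state += dt/6·(k1+2k2+2k3+k4)
t=0.010: state=(2.722, 2.475)
t=0.020: state=(2.734, 2.511)
t=0.030: state=(2.745, 2.547)
continuing one RK4 step at a time; state shown every 10 steps (Δt=0.1):
t=0.100: state=(2.813, 2.826)
t=0.200: state=(2.871, 3.296)
t=0.300: state=(2.872, 3.856)
t=0.400: state=(2.806, 4.497)
t=0.500: state=(2.670, 5.199)
t=0.600: state=(2.470, 5.921)
t=0.700: state=(2.223, 6.612)
t=0.800: state=(1.949, 7.216)
t=0.900: state=(1.674, 7.686)
t=1.000: state=(1.415, 7.996)
t=1.100: state=(1.186, 8.141)
t=1.200: state=(0.992, 8.137)
t=1.300: state=(0.831, 8.007)
t=1.400: state=(0.701, 7.779)
t=1.500: state=(0.598, 7.481)
t=1.600: state=(0.517, 7.137)
t=1.700: state=(0.453, 6.766)
t=1.800: state=(0.403, 6.382)
t=1.900: state=(0.363, 5.996)
t=2.000: state=(0.333, 5.616)
t=2.100: state=(0.310, 5.249)
t=2.140: state=(0.302, 5.106)
compare at T: x=0.302, y=5.106

largest component: y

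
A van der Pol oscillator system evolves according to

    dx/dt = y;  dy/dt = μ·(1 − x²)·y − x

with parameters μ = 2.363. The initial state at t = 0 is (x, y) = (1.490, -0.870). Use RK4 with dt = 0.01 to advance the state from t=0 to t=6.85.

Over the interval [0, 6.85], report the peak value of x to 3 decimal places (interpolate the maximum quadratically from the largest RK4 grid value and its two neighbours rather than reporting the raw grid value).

max x = 2.022

t=0.000: state=(1.490, -0.870)
step 1 (dt=0.01): k1=(-0.870, 1.018), k2=(-0.865, 0.982), k3=(-0.865, 0.982), k4=(-0.860, 0.946); state += dt/6·(k1+2k2+2k3+k4)
t=0.010: state=(1.481, -0.860)
t=0.020: state=(1.473, -0.851)
t=0.030: state=(1.464, -0.843)
continuing one RK4 step at a time; state shown every 25 steps (Δt=0.25):
t=0.250: state=(1.290, -0.775)
t=0.500: state=(1.087, -0.873)
t=0.750: state=(0.838, -1.155)
t=1.000: state=(0.481, -1.792)
t=1.250: state=(-0.121, -3.176)
t=1.500: state=(-1.109, -4.292)
t=1.750: state=(-1.881, -1.558)
t=2.000: state=(-2.034, -0.040)
t=2.250: state=(-2.001, 0.227)
t=2.500: state=(-1.936, 0.280)
t=2.750: state=(-1.863, 0.304)
t=3.000: state=(-1.784, 0.327)
t=3.250: state=(-1.699, 0.354)
t=3.500: state=(-1.607, 0.388)
t=3.750: state=(-1.504, 0.434)
t=4.000: state=(-1.388, 0.497)
t=4.250: state=(-1.253, 0.589)
t=4.500: state=(-1.089, 0.738)
t=4.750: state=(-0.875, 1.001)
t=5.000: state=(-0.567, 1.527)
t=5.250: state=(-0.061, 2.664)
t=5.500: state=(0.816, 4.222)
t=5.750: state=(1.733, 2.390)
t=6.000: state=(2.012, 0.257)
t=6.250: state=(2.004, -0.191)
t=6.500: state=(1.943, -0.272)
t=6.750: state=(1.871, -0.301)
t=6.850: state=(1.841, -0.310)
largest grid value and its neighbours: x(6.080)=2.02175, x(6.090)=2.02186, x(6.100)=2.02177
parabola through these three points peaks at t≈6.090 with x≈2.02186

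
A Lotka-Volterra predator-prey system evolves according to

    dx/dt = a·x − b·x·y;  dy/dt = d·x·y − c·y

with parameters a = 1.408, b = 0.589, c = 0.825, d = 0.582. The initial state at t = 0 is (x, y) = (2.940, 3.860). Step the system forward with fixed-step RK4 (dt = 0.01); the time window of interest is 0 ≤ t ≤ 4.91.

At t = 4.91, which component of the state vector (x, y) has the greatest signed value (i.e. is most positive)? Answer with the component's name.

t=0.000: state=(2.940, 3.860)
step 1 (dt=0.01): k1=(-2.545, 3.420), k2=(-2.563, 3.407), k3=(-2.563, 3.406), k4=(-2.581, 3.392); state += dt/6·(k1+2k2+2k3+k4)
t=0.010: state=(2.914, 3.894)
t=0.020: state=(2.888, 3.928)
t=0.030: state=(2.862, 3.961)
continuing one RK4 step at a time; state shown every 20 steps (Δt=0.2):
t=0.200: state=(2.382, 4.464)
t=0.400: state=(1.821, 4.831)
t=0.600: state=(1.355, 4.922)
t=0.800: state=(1.012, 4.785)
t=1.000: state=(0.775, 4.497)
t=1.200: state=(0.618, 4.133)
t=1.400: state=(0.515, 3.741)
t=1.600: state=(0.449, 3.354)
t=1.800: state=(0.410, 2.989)
t=2.000: state=(0.390, 2.655)
t=2.200: state=(0.385, 2.355)
t=2.400: state=(0.393, 2.089)
t=2.600: state=(0.412, 1.856)
t=2.800: state=(0.445, 1.654)
t=3.000: state=(0.490, 1.480)
t=3.200: state=(0.550, 1.333)
t=3.400: state=(0.628, 1.211)
t=3.600: state=(0.726, 1.110)
t=3.800: state=(0.849, 1.032)
t=4.000: state=(0.999, 0.974)
t=4.200: state=(1.184, 0.937)
t=4.400: state=(1.406, 0.923)
t=4.600: state=(1.671, 0.936)
t=4.800: state=(1.979, 0.981)
t=4.910: state=(2.165, 1.023)
compare at T: x=2.165, y=1.023

largest component: x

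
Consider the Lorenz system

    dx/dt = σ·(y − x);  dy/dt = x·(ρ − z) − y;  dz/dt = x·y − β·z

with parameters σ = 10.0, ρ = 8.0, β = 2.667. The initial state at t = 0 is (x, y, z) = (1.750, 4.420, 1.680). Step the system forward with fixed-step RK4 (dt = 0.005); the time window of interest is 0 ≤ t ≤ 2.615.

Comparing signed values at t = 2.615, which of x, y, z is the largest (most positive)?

t=0.000: state=(1.750, 4.420, 1.680)
step 1 (dt=0.005): k1=(26.700, 6.640, 3.254), k2=(26.199, 7.030, 3.558), k3=(26.221, 7.020, 3.552), k4=(25.740, 7.400, 3.853); state += dt/6·(k1+2k2+2k3+k4)
t=0.005: state=(1.881, 4.455, 1.698)
t=0.010: state=(2.008, 4.494, 1.719)
t=0.015: state=(2.130, 4.536, 1.742)
continuing one RK4 step at a time; state shown every 20 steps (Δt=0.1):
t=0.100: state=(3.836, 5.618, 2.575)
t=0.200: state=(5.513, 7.058, 4.648)
t=0.300: state=(6.726, 7.466, 7.604)
t=0.400: state=(6.783, 6.138, 9.985)
t=0.500: state=(5.627, 4.135, 10.450)
t=0.600: state=(4.144, 2.798, 9.445)
t=0.700: state=(3.068, 2.277, 8.005)
t=0.800: state=(2.536, 2.236, 6.669)
t=0.900: state=(2.419, 2.464, 5.609)
t=1.000: state=(2.595, 2.891, 4.881)
t=1.100: state=(2.997, 3.500, 4.522)
t=1.200: state=(3.587, 4.255, 4.589)
t=1.300: state=(4.301, 5.038, 5.140)
t=1.400: state=(4.996, 5.610, 6.141)
t=1.500: state=(5.446, 5.696, 7.338)
t=1.600: state=(5.457, 5.231, 8.268)
t=1.700: state=(5.046, 4.492, 8.579)
t=1.800: state=(4.447, 3.850, 8.293)
t=1.900: state=(3.919, 3.482, 7.679)
t=2.000: state=(3.595, 3.387, 6.999)
t=2.100: state=(3.497, 3.503, 6.423)
t=2.200: state=(3.593, 3.771, 6.046)
t=2.300: state=(3.835, 4.132, 5.919)
t=2.400: state=(4.164, 4.512, 6.056)
t=2.500: state=(4.502, 4.813, 6.423)
t=2.600: state=(4.757, 4.942, 6.917)
t=2.615: state=(4.783, 4.942, 6.993)
compare at T: x=4.783, y=4.942, z=6.993

largest component: z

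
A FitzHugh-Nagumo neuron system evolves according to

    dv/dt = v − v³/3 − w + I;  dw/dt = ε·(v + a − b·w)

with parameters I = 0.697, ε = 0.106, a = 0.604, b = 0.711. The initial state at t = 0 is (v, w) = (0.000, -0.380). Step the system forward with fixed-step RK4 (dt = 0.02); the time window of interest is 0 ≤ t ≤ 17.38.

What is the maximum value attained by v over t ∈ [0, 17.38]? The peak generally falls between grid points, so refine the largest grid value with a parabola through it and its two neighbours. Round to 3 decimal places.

max v = 1.985

t=0.000: state=(0.000, -0.380)
step 1 (dt=0.02): k1=(1.077, 0.093), k2=(1.087, 0.094), k3=(1.087, 0.094), k4=(1.097, 0.095); state += dt/6·(k1+2k2+2k3+k4)
t=0.020: state=(0.022, -0.378)
t=0.040: state=(0.044, -0.376)
t=0.060: state=(0.066, -0.374)
continuing one RK4 step at a time; state shown every 50 steps (Δt=1):
t=1.000: state=(1.456, -0.219)
t=2.000: state=(1.984, 0.046)
t=3.000: state=(1.933, 0.305)
t=4.000: state=(1.845, 0.538)
t=5.000: state=(1.754, 0.744)
t=6.000: state=(1.661, 0.926)
t=7.000: state=(1.564, 1.085)
t=8.000: state=(1.462, 1.222)
t=9.000: state=(1.353, 1.339)
t=10.000: state=(1.231, 1.435)
t=11.000: state=(1.090, 1.512)
t=12.000: state=(0.910, 1.566)
t=13.000: state=(0.645, 1.594)
t=14.000: state=(0.141, 1.583)
t=15.000: state=(-1.017, 1.492)
t=16.000: state=(-1.891, 1.284)
t=17.000: state=(-1.913, 1.056)
t=17.380: state=(-1.887, 0.975)
largest grid value and its neighbours: v(2.080)=1.98520, v(2.100)=1.98528, v(2.120)=1.98524
parabola through these three points peaks at t≈2.104 with v≈1.98528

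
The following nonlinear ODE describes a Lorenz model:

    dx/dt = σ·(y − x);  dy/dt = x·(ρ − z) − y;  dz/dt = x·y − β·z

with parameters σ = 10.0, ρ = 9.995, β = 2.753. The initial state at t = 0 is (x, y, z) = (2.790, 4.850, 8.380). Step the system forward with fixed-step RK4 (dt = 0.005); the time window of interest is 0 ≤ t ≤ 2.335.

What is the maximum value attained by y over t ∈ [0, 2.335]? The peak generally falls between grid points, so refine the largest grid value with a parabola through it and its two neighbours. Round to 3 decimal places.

max y = 5.748

t=0.000: state=(2.790, 4.850, 8.380)
step 1 (dt=0.005): k1=(20.600, -0.344, -9.539), k2=(20.076, -0.192, -9.226), k3=(20.093, -0.197, -9.233), k4=(19.585, -0.047, -8.927); state += dt/6·(k1+2k2+2k3+k4)
t=0.005: state=(2.890, 4.849, 8.334)
t=0.010: state=(2.986, 4.850, 8.291)
t=0.015: state=(3.077, 4.851, 8.250)
continuing one RK4 step at a time; state shown every 20 steps (Δt=0.1):
t=0.100: state=(4.145, 5.048, 7.910)
t=0.200: state=(4.860, 5.443, 8.096)
t=0.300: state=(5.343, 5.719, 8.663)
t=0.400: state=(5.587, 5.689, 9.331)
t=0.500: state=(5.543, 5.362, 9.790)
t=0.600: state=(5.266, 4.921, 9.863)
t=0.700: state=(4.911, 4.573, 9.588)
t=0.800: state=(4.631, 4.421, 9.141)
t=0.900: state=(4.506, 4.469, 8.704)
t=1.000: state=(4.551, 4.670, 8.411)
t=1.100: state=(4.727, 4.949, 8.337)
t=1.200: state=(4.968, 5.214, 8.491)
t=1.300: state=(5.189, 5.372, 8.809)
t=1.400: state=(5.310, 5.361, 9.165)
t=1.500: state=(5.289, 5.200, 9.414)
t=1.600: state=(5.149, 4.972, 9.469)
t=1.700: state=(4.961, 4.777, 9.338)
t=1.800: state=(4.804, 4.681, 9.101)
t=1.900: state=(4.727, 4.698, 8.856)
t=2.000: state=(4.744, 4.806, 8.688)
t=2.100: state=(4.839, 4.960, 8.642)
t=2.200: state=(4.970, 5.104, 8.723)
t=2.300: state=(5.090, 5.188, 8.894)
t=2.335: state=(5.121, 5.197, 8.962)
largest grid value and its neighbours: y(0.335)=5.74741, y(0.340)=5.74808, y(0.345)=5.74789
parabola through these three points peaks at t≈0.341 with y≈5.74812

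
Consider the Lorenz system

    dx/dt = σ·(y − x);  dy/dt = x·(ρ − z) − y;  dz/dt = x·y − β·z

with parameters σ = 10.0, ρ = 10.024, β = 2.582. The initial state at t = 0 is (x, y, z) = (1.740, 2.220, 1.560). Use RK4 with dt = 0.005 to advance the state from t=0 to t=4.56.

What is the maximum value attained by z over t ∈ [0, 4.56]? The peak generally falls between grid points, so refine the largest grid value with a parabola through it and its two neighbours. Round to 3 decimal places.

t=0.000: state=(1.740, 2.220, 1.560)
step 1 (dt=0.005): k1=(4.800, 12.507, -0.165), k2=(4.993, 12.578, -0.083), k3=(4.990, 12.582, -0.082), k4=(5.180, 12.656, 0.002); state += dt/6·(k1+2k2+2k3+k4)
t=0.005: state=(1.765, 2.283, 1.560)
t=0.010: state=(1.792, 2.347, 1.560)
t=0.015: state=(1.820, 2.411, 1.561)
continuing one RK4 step at a time; state shown every 40 steps (Δt=0.2):
t=0.200: state=(3.998, 5.748, 2.736)
t=0.400: state=(7.808, 9.067, 9.492)
t=0.600: state=(6.163, 3.850, 13.570)
t=0.800: state=(2.637, 1.739, 9.611)
t=1.000: state=(2.090, 2.276, 6.387)
t=1.200: state=(3.107, 3.934, 5.050)
t=1.400: state=(5.306, 6.549, 6.620)
t=1.600: state=(6.769, 6.612, 10.901)
t=1.800: state=(4.950, 3.770, 11.224)
t=2.000: state=(3.397, 3.089, 8.697)
t=2.200: state=(3.549, 3.950, 7.014)
t=2.400: state=(4.771, 5.506, 7.315)
t=2.600: state=(5.892, 6.094, 9.507)
t=2.800: state=(5.347, 4.733, 10.548)
t=3.000: state=(4.225, 3.855, 9.343)
t=3.200: state=(4.029, 4.182, 8.065)
t=3.400: state=(4.667, 5.088, 7.973)
t=3.600: state=(5.373, 5.565, 9.081)
t=3.800: state=(5.252, 4.973, 9.886)
t=4.000: state=(4.608, 4.336, 9.408)
t=4.200: state=(4.363, 4.397, 8.594)
t=4.400: state=(4.670, 4.904, 8.402)
t=4.560: state=(5.031, 5.214, 8.811)
largest grid value and its neighbours: z(0.555)=13.81665, z(0.560)=13.81874, z(0.565)=13.81272
parabola through these three points peaks at t≈0.559 with z≈13.81898

max z = 13.819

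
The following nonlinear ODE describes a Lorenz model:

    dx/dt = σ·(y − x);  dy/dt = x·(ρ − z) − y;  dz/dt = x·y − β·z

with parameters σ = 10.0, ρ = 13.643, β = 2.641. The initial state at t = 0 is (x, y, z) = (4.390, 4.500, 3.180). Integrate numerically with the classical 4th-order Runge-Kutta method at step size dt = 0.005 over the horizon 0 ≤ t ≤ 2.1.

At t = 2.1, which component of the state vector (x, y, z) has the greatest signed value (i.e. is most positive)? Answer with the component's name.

largest component: z

t=0.000: state=(4.390, 4.500, 3.180)
step 1 (dt=0.005): k1=(1.100, 41.433, 11.357), k2=(2.108, 41.233, 11.749), k3=(2.078, 41.256, 11.756), k4=(3.059, 41.076, 12.156); state += dt/6·(k1+2k2+2k3+k4)
t=0.005: state=(4.400, 4.706, 3.239)
t=0.010: state=(4.420, 4.911, 3.302)
t=0.015: state=(4.449, 5.114, 3.369)
continuing one RK4 step at a time; state shown every 20 steps (Δt=0.1):
t=0.100: state=(5.955, 8.567, 5.402)
t=0.200: state=(8.891, 11.644, 11.055)
t=0.300: state=(10.144, 9.364, 18.008)
t=0.400: state=(7.530, 3.783, 18.982)
t=0.500: state=(4.062, 1.279, 15.721)
t=0.600: state=(2.151, 1.019, 12.346)
t=0.700: state=(1.549, 1.367, 9.661)
t=0.800: state=(1.646, 1.988, 7.647)
t=0.900: state=(2.214, 3.021, 6.292)
t=1.000: state=(3.312, 4.733, 5.770)
t=1.100: state=(5.106, 7.269, 6.670)
t=1.200: state=(7.467, 9.816, 9.992)
t=1.300: state=(9.106, 9.638, 15.177)
t=1.400: state=(8.179, 5.983, 17.804)
t=1.500: state=(5.576, 3.010, 16.279)
t=1.600: state=(3.560, 2.164, 13.459)
t=1.700: state=(2.725, 2.382, 10.928)
t=1.800: state=(2.752, 3.109, 9.033)
t=1.900: state=(3.399, 4.333, 7.932)
t=2.000: state=(4.620, 6.120, 7.938)
t=2.100: state=(6.320, 8.126, 9.583)
compare at T: x=6.320, y=8.126, z=9.583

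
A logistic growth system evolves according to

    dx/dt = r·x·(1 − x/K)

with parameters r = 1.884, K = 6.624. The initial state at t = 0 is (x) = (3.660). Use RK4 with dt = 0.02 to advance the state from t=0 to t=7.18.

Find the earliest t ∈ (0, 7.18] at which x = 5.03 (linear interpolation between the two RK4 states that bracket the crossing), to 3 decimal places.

t=0.000: state=(3.660)
step 1 (dt=0.02): k1=(3.085), k2=(3.079), k3=(3.079), k4=(3.072); state += dt/6·(k1+2k2+2k3+k4)
t=0.020: state=(3.722)
t=0.040: state=(3.783)
t=0.060: state=(3.844)
t=0.480: state=(4.989)
next step: t=0.500: state=(5.035) — x has crossed 5.03
linear interpolation between t=0.480 (4.98857) and t=0.500 (5.03453) → t≈0.498

t = 0.498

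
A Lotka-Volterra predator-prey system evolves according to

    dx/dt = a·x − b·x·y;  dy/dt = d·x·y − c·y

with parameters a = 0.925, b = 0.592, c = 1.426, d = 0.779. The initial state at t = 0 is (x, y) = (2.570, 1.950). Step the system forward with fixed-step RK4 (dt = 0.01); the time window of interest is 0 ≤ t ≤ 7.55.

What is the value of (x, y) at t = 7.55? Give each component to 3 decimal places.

(x, y) = (1.193, 1.686)

t=0.000: state=(2.570, 1.950)
step 1 (dt=0.01): k1=(-0.590, 1.123), k2=(-0.597, 1.122), k3=(-0.597, 1.122), k4=(-0.605, 1.121); state += dt/6·(k1+2k2+2k3+k4)
t=0.010: state=(2.564, 1.961)
t=0.020: state=(2.558, 1.972)
t=0.030: state=(2.552, 1.984)
continuing one RK4 step at a time; state shown every 25 steps (Δt=0.25):
t=0.250: state=(2.379, 2.213)
t=0.500: state=(2.127, 2.405)
t=0.750: state=(1.864, 2.483)
t=1.000: state=(1.630, 2.441)
t=1.250: state=(1.444, 2.303)
t=1.500: state=(1.313, 2.107)
t=1.750: state=(1.231, 1.889)
t=2.000: state=(1.192, 1.673)
t=2.250: state=(1.190, 1.476)
t=2.500: state=(1.221, 1.306)
t=2.750: state=(1.282, 1.166)
t=3.000: state=(1.371, 1.057)
t=3.250: state=(1.487, 0.977)
t=3.500: state=(1.628, 0.926)
t=3.750: state=(1.792, 0.904)
t=4.000: state=(1.975, 0.913)
t=4.250: state=(2.168, 0.957)
t=4.500: state=(2.358, 1.041)
t=4.750: state=(2.524, 1.174)
t=5.000: state=(2.639, 1.360)
t=5.250: state=(2.673, 1.599)
t=5.500: state=(2.605, 1.875)
t=5.750: state=(2.437, 2.149)
t=6.000: state=(2.197, 2.364)
t=6.250: state=(1.932, 2.474)
t=6.500: state=(1.687, 2.463)
t=6.750: state=(1.488, 2.347)
t=7.000: state=(1.342, 2.163)
t=7.250: state=(1.248, 1.947)
t=7.500: state=(1.198, 1.728)
t=7.550: state=(1.193, 1.686)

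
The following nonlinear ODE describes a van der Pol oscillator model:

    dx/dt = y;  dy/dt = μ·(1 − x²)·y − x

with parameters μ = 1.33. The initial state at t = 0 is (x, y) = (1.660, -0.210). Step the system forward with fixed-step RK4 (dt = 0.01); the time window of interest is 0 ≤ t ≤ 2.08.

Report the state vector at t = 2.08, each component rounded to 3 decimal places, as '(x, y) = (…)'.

(x, y) = (-0.940, -2.992)

t=0.000: state=(1.660, -0.210)
step 1 (dt=0.01): k1=(-0.210, -1.170), k2=(-0.216, -1.156), k3=(-0.216, -1.156), k4=(-0.222, -1.143); state += dt/6·(k1+2k2+2k3+k4)
t=0.010: state=(1.658, -0.222)
t=0.020: state=(1.656, -0.233)
t=0.030: state=(1.653, -0.244)
continuing one RK4 step at a time; state shown every 10 steps (Δt=0.1):
t=0.100: state=(1.634, -0.315)
t=0.200: state=(1.598, -0.399)
t=0.300: state=(1.554, -0.471)
t=0.400: state=(1.504, -0.534)
t=0.500: state=(1.447, -0.594)
t=0.600: state=(1.385, -0.652)
t=0.700: state=(1.317, -0.712)
t=0.800: state=(1.242, -0.777)
t=0.900: state=(1.161, -0.849)
t=1.000: state=(1.072, -0.932)
t=1.100: state=(0.974, -1.028)
t=1.200: state=(0.866, -1.142)
t=1.300: state=(0.745, -1.279)
t=1.400: state=(0.609, -1.444)
t=1.500: state=(0.455, -1.644)
t=1.600: state=(0.279, -1.883)
t=1.700: state=(0.077, -2.160)
t=1.800: state=(-0.154, -2.462)
t=1.900: state=(-0.415, -2.751)
t=2.000: state=(-0.701, -2.955)
t=2.080: state=(-0.940, -2.992)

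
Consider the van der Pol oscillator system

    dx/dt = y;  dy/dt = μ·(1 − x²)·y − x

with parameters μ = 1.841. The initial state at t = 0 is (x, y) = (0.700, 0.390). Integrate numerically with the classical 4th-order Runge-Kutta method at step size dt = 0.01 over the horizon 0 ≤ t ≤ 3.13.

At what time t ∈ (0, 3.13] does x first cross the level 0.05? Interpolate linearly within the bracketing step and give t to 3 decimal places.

t = 1.788

t=0.000: state=(0.700, 0.390)
step 1 (dt=0.01): k1=(0.390, -0.334), k2=(0.388, -0.339), k3=(0.388, -0.339), k4=(0.387, -0.345); state += dt/6·(k1+2k2+2k3+k4)
t=0.010: state=(0.704, 0.387)
t=0.020: state=(0.708, 0.383)
t=0.030: state=(0.712, 0.379)
continuing one RK4 step at a time; state shown every 20 steps (Δt=0.2):
t=0.200: state=(0.770, 0.302)
t=0.400: state=(0.818, 0.175)
t=0.600: state=(0.838, 0.021)
t=0.800: state=(0.825, -0.153)
t=1.000: state=(0.776, -0.347)
t=1.200: state=(0.684, -0.572)
t=1.400: state=(0.543, -0.858)
t=1.600: state=(0.334, -1.256)
t=1.780: state=(0.064, -1.767)
next step: t=1.790: state=(0.046, -1.800) — x has crossed 0.05
linear interpolation between t=1.780 (0.06417) and t=1.790 (0.04633) → t≈1.788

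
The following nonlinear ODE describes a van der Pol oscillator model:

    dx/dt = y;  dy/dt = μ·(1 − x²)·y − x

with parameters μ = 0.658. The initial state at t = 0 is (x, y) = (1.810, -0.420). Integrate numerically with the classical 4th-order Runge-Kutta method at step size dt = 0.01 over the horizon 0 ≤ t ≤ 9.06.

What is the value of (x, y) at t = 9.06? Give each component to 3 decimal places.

t=0.000: state=(1.810, -0.420)
step 1 (dt=0.01): k1=(-0.420, -1.181), k2=(-0.426, -1.172), k3=(-0.426, -1.172), k4=(-0.432, -1.164); state += dt/6·(k1+2k2+2k3+k4)
t=0.010: state=(1.806, -0.432)
t=0.020: state=(1.801, -0.443)
t=0.030: state=(1.797, -0.455)
continuing one RK4 step at a time; state shown every 50 steps (Δt=0.5):
t=0.500: state=(1.478, -0.877)
t=1.000: state=(0.934, -1.318)
t=1.500: state=(0.125, -1.950)
t=2.000: state=(-0.976, -2.265)
t=2.500: state=(-1.833, -0.951)
t=3.000: state=(-1.967, 0.254)
t=3.500: state=(-1.698, 0.762)
t=4.000: state=(-1.224, 1.141)
t=4.500: state=(-0.530, 1.678)
t=5.000: state=(0.478, 2.311)
t=5.500: state=(1.564, 1.686)
t=6.000: state=(1.998, 0.139)
t=6.500: state=(1.857, -0.588)
t=7.000: state=(1.464, -0.969)
t=7.500: state=(0.877, -1.409)
t=8.000: state=(0.016, -2.065)
t=8.500: state=(-1.119, -2.233)
t=9.000: state=(-1.903, -0.757)
t=9.060: state=(-1.943, -0.571)

(x, y) = (-1.943, -0.571)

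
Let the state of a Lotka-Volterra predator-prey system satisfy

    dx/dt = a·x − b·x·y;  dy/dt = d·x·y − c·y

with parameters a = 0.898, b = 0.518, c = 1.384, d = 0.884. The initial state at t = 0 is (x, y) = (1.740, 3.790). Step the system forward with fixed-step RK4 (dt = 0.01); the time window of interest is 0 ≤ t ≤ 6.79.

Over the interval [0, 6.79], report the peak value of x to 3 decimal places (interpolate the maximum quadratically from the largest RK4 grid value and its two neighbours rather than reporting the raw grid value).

max x = 3.007

t=0.000: state=(1.740, 3.790)
step 1 (dt=0.01): k1=(-1.853, 0.584), k2=(-1.846, 0.554), k3=(-1.846, 0.554), k4=(-1.839, 0.523); state += dt/6·(k1+2k2+2k3+k4)
t=0.010: state=(1.722, 3.796)
t=0.020: state=(1.703, 3.800)
t=0.030: state=(1.685, 3.805)
continuing one RK4 step at a time; state shown every 25 steps (Δt=0.25):
t=0.250: state=(1.331, 3.757)
t=0.500: state=(1.043, 3.448)
t=0.750: state=(0.859, 3.005)
t=1.000: state=(0.751, 2.537)
t=1.250: state=(0.696, 2.104)
t=1.500: state=(0.680, 1.732)
t=1.750: state=(0.695, 1.426)
t=2.000: state=(0.735, 1.181)
t=2.250: state=(0.800, 0.990)
t=2.500: state=(0.889, 0.843)
t=2.750: state=(1.005, 0.735)
t=3.000: state=(1.150, 0.660)
t=3.250: state=(1.326, 0.613)
t=3.500: state=(1.535, 0.595)
t=3.750: state=(1.778, 0.607)
t=4.000: state=(2.052, 0.655)
t=4.250: state=(2.347, 0.754)
t=4.500: state=(2.637, 0.925)
t=4.750: state=(2.880, 1.206)
t=5.000: state=(3.004, 1.639)
t=5.250: state=(2.929, 2.243)
t=5.500: state=(2.621, 2.942)
t=5.750: state=(2.152, 3.533)
t=6.000: state=(1.667, 3.808)
t=6.250: state=(1.277, 3.722)
t=6.500: state=(1.007, 3.383)
t=6.750: state=(0.837, 2.930)
t=6.790: state=(0.817, 2.854)
largest grid value and its neighbours: x(5.030)=3.00650, x(5.040)=3.00681, x(5.050)=3.00677
parabola through these three points peaks at t≈5.044 with x≈3.00684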